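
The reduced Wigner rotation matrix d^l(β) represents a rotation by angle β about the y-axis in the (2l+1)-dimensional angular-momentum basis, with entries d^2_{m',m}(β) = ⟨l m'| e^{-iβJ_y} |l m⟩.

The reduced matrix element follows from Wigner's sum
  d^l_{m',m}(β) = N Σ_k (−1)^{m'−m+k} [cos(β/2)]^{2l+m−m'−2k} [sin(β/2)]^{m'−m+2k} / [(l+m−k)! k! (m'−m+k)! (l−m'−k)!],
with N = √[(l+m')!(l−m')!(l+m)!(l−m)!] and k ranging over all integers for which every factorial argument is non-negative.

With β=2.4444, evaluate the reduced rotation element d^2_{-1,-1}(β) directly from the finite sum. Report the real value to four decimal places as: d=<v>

d=-0.2956

d^2_{-1,-1}(β=2.4444) via Wigner's sum:
c=cos(2.4444/2)=0.341579, s=sin(2.4444/2)=0.939853; N=√[1·6·1·6]=6.000000
The bounds max(0,m−m')=0 and min(l+m,l−m')=1 give 2 terms
  k=0: (−1)^0·6.0000/(6)·0.3416^4·0.9399^0 = +0.013613
  k=1: (−1)^1·6.0000/(2)·0.3416^2·0.9399^2 = -0.309188
d^2_{-1,-1}(2.4444) = +0.013613 -0.309188 = -0.295575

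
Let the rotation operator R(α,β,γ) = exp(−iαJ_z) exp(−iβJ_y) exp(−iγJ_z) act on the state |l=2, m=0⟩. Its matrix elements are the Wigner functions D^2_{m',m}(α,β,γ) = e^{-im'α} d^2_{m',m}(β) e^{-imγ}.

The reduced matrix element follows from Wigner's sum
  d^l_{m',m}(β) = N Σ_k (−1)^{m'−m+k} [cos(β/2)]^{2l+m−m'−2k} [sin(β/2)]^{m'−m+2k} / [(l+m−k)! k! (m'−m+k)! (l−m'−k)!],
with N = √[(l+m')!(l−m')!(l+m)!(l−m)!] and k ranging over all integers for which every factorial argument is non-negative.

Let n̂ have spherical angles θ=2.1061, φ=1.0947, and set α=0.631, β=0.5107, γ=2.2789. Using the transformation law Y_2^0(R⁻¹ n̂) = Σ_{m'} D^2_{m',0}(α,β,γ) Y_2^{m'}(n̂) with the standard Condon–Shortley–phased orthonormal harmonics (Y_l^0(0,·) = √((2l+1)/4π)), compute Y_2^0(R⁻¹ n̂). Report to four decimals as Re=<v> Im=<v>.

Need the full column D^2_{m',0} for m'=−2..2 at α=0.631, β=0.5107, γ=2.2789.
cos(β/2)=0.967575, sin(β/2)=0.252584
d^2_{-2,0}: single k=2 term ⇒ +0.146304;  D = +0.044464+0.139384i
d^2_{-1,0}: k∈[1..2] ⇒ +0.560448 -0.038193 = +0.522256;  D = +0.421689+0.308106i
d^2_{0,0}: k∈[0..2] ⇒ +0.876473 -0.238914 +0.004070 = +0.641629;  D = +0.641629+0.000000i
d^2_{1,0}: k∈[0..1] ⇒ -0.560448 +0.038193 = -0.522256;  D = -0.421689+0.308106i
d^2_{2,0}: single k=0 term ⇒ +0.146304;  D = +0.044464-0.139384i
Y_2^{m'}(θ=2.1061,φ=1.0947) and Σ D·Y over m':
  (+0.0445+0.1394i)·(-0.1657-0.2328i)  (+0.4217+0.3081i)·(-0.1553+0.3013i)  (+0.6416+0.0000i)·(-0.0692+0.0000i)  (-0.4217+0.3081i)·(+0.1553+0.3013i)  (+0.0445-0.1394i)·(-0.1657+0.2328i)
Y_2^0(R⁻¹ n̂) = -0.310887+0.000000i

Re=-0.3109 Im=0.0000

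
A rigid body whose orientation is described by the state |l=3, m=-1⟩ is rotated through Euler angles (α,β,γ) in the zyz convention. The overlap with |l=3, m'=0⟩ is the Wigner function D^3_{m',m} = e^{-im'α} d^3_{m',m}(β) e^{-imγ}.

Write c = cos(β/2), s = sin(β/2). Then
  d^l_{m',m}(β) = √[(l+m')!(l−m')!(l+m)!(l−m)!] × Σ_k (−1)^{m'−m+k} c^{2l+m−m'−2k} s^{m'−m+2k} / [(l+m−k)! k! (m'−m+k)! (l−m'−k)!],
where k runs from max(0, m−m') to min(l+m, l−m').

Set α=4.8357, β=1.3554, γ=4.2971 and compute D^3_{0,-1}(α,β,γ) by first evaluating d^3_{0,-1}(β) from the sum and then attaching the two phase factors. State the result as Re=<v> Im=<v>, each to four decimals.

Re=-0.1317 Im=-0.2986

Split into d^3_{0,-1}(β=1.3554) × two z-phases.
Half-angle: c=0.779017, s=0.627003. N=√(6·6·2·24)=41.569219
k∈{0,1,2} keeps every argument non-negative
  k=0: (−1)^1·41.5692/(12)·0.7790^5·0.6270^1 = -0.623153
  k=1: (−1)^2·41.5692/(4)·0.7790^3·0.6270^3 = +1.211048
  k=2: (−1)^3·41.5692/(12)·0.7790^1·0.6270^5 = -0.261508
d^3_{0,-1}(1.3554) = -0.623153 +1.211048 -0.261508 = +0.326387
D = (+1.000000+0.000000i)·(+0.326387)·(-0.403454-0.915000i) = -0.131682-0.298644i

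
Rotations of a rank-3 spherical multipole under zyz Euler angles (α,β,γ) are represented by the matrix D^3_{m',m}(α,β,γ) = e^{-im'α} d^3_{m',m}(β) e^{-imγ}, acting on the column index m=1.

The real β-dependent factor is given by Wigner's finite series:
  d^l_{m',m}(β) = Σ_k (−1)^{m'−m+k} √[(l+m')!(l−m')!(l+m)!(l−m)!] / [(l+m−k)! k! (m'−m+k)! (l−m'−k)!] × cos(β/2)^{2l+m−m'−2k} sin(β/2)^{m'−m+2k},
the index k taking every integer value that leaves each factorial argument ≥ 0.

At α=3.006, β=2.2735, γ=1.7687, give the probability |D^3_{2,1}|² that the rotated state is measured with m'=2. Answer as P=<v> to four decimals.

D^3_{2,1}(3.006,2.2735,1.7687) = e^{-i·2·3.006}·d^3_{2,1}(2.2735)·e^{-i·1·1.7687}. Compute d first:
With c≡cos(β/2)=0.420545 and s≡sin(β/2)=0.907272, N=[120·1·24·2]^{1/2}=75.894664
The bounds max(0,m−m')=0 and min(l+m,l−m')=1 give 2 terms
  k=0: (−1)^1·75.8947/(24)·0.4205^5·0.9073^1 = -0.037740
  k=1: (−1)^2·75.8947/(12)·0.4205^3·0.9073^3 = +0.351302
d^3_{2,1}(2.2735) = -0.037740 +0.351302 = +0.313562
|D^3_{2,1}|² = |d^3_{2,1}(β)|² = (+0.313562)² = 0.098321 (the z-rotation phases have unit modulus)

P=0.0983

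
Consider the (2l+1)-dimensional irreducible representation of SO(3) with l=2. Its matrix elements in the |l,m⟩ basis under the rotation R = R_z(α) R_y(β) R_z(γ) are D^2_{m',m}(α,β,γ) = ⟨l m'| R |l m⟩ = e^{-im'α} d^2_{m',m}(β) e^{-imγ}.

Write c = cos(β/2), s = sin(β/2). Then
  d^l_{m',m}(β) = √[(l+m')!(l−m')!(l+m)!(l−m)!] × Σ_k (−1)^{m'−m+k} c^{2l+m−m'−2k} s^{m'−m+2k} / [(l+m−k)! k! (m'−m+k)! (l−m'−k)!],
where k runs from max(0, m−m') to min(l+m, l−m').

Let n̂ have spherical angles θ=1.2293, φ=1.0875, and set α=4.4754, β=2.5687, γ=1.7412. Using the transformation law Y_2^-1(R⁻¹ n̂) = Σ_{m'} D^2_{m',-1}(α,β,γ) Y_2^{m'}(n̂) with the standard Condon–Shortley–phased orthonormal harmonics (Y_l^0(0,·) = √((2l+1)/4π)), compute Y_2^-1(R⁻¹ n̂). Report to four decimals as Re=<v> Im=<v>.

Need the full column D^2_{m',-1} for m'=−2..2 at α=4.4754, β=2.5687, γ=1.7412.
cos(β/2)=0.282545, sin(β/2)=0.959254
d^2_{-2,-1}: single k=1 term ⇒ +0.043274;  D = -0.012936-0.041295i
d^2_{-1,-1}: k∈[0..1] ⇒ +0.006373 -0.220376 = -0.214003;  D = -0.213529+0.014239i
d^2_{0,-1}: k∈[0..1] ⇒ -0.053000 +0.610892 = +0.557892;  D = -0.094607+0.549812i
d^2_{1,-1}: k∈[0..1] ⇒ +0.220376 -0.846710 = -0.626334;  D = +0.575073+0.248164i
d^2_{2,-1}: single k=0 term ⇒ -0.498791;  D = -0.299626+0.398769i
Y_2^{m'}(θ=1.2293,φ=1.0875) and Σ D·Y over m':
  (-0.0129-0.0413i)·(-0.1948-0.2822i)  (-0.2135+0.0142i)·(+0.1133-0.2159i)  (-0.0946+0.5498i)·(-0.2093+0.0000i)  (+0.5751+0.2482i)·(-0.1133-0.2159i)  (-0.2996+0.3988i)·(-0.1948+0.2822i)
Y_2^-1(R⁻¹ n̂) = -0.076200-0.370166i

Re=-0.0762 Im=-0.3702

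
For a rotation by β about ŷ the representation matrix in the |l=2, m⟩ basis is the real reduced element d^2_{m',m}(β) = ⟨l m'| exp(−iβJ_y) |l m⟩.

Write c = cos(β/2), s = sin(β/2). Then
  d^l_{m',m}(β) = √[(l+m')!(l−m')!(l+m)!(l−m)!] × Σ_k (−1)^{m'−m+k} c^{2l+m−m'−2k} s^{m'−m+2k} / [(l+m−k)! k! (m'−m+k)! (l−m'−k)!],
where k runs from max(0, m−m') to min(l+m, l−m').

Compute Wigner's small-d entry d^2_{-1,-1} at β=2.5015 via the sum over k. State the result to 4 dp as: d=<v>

d=-0.2578

d^2_{-1,-1}(β=2.5015) via Wigner's sum:
Half-angle: c=0.314611, s=0.949221. N=√(1·6·1·6)=6.000000
Admissible k: 0..1 (factorial args all ≥0)
  k=0: (−1)^0·6.0000/(6)·0.3146^4·0.9492^0 = +0.009797
  k=1: (−1)^1·6.0000/(2)·0.3146^2·0.9492^2 = -0.267548
d^2_{-1,-1}(2.5015) = +0.009797 -0.267548 = -0.257751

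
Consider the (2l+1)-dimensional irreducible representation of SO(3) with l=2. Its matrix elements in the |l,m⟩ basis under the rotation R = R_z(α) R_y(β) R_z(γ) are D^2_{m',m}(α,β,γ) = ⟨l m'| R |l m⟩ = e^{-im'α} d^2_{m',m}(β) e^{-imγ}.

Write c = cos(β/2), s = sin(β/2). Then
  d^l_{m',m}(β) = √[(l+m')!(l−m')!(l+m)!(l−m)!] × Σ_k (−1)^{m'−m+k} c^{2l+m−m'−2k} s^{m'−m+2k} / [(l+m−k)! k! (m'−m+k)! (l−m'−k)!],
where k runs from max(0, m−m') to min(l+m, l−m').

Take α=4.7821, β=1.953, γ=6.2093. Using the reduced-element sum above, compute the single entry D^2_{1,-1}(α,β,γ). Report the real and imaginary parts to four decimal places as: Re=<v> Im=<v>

Re=0.0250 Im=0.1726

D^2_{1,-1}(4.7821,1.953,6.2093) = e^{-i·1·4.7821}·d^2_{1,-1}(1.953)·e^{-i·-1·6.2093}. Compute d first:
With c≡cos(β/2)=0.559926 and s≡sin(β/2)=0.828543, N=[6·1·1·6]^{1/2}=6.000000
k: max(0,(-1)−(1))=0 … min(2+(-1),2−(1))=1
  k=0: (−1)^2·6.0000/(2)·0.5599^2·0.8285^2 = +0.645672
  k=1: (−1)^3·6.0000/(6)·0.5599^0·0.8285^4 = -0.471259
d^2_{1,-1}(1.953) = +0.645672 -0.471259 = +0.174413
Attach z-rotation phases: D = e^{-i(1)(4.7821)}·(+0.174413)·e^{-i(-1)(6.2093)} = +0.024959+0.172618i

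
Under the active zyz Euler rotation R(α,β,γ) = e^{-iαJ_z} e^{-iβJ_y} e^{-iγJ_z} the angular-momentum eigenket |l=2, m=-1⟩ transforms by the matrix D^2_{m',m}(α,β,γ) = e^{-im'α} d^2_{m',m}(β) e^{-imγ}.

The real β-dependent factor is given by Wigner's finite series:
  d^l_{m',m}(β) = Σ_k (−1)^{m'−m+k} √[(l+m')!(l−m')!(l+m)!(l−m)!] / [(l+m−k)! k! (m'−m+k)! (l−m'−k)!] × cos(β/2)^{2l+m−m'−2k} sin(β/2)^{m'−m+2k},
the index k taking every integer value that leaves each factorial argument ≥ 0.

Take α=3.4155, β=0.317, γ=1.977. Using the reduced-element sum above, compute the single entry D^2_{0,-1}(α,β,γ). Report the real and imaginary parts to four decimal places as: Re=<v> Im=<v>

Split into d^2_{0,-1}(β=0.317) × two z-phases.
With c≡cos(β/2)=0.987465 and s≡sin(β/2)=0.157837, N=[2·2·1·6]^{1/2}=4.898979
k∈{0,1} keeps every argument non-negative
  k=0: (−1)^1·4.8990/(2)·0.9875^3·0.1578^1 = -0.372263
  k=1: (−1)^2·4.8990/(2)·0.9875^1·0.1578^3 = +0.009511
d^2_{0,-1}(0.317) = -0.372263 +0.009511 = -0.362752
Phases: e^{-i·(0)·3.4155}=+1.000000+0.000000i, e^{-i·(-1)·1.977}=-0.395125+0.918627i ⇒ D=+0.143332-0.333234i

Re=0.1433 Im=-0.3332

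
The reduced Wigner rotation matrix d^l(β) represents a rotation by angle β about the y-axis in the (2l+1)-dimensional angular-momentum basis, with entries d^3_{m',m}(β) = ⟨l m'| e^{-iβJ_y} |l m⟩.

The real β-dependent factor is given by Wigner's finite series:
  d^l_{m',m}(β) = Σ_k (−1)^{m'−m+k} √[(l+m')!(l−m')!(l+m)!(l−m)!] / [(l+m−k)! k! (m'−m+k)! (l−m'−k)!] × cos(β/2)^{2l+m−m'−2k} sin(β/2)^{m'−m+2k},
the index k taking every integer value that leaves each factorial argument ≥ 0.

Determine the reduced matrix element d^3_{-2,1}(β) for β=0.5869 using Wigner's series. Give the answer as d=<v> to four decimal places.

d=0.1281

d^3_{-2,1}(β=0.5869) via Wigner's sum:
c=cos(0.5869/2)=0.957252, s=sin(0.5869/2)=0.289256; N=√[1·120·24·2]=75.894664
k: max(0,(1)−(-2))=3 … min(3+(1),3−(-2))=4
  k=3: (−1)^0·75.8947/(12)·0.9573^3·0.2893^3 = +0.134263
  k=4: (−1)^1·75.8947/(24)·0.9573^1·0.2893^5 = -0.006130
d^3_{-2,1}(0.5869) = +0.134263 -0.006130 = +0.128134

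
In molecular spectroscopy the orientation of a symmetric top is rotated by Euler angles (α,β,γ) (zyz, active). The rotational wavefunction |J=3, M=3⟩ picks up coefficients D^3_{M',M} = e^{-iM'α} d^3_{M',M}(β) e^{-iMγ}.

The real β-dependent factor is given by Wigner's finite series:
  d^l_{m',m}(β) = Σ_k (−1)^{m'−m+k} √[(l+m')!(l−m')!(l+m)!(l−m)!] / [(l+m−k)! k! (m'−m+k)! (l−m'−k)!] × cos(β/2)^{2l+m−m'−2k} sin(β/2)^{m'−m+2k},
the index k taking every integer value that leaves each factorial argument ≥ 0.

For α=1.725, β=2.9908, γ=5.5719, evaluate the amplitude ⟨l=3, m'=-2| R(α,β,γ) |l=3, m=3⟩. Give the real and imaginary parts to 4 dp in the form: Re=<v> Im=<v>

Split into d^3_{-2,3}(β=2.9908) × two z-phases.
c=cos(2.9908/2)=0.075325, s=sin(2.9908/2)=0.997159; N=√[1·120·720·1]=293.938769
k: max(0,(3)−(-2))=5 … min(3+(3),3−(-2))=5
  k=5: (−1)^0·293.9388/(120)·0.0753^1·0.9972^5 = +0.181902
d^3_{-2,3}(2.9908) = +0.181902
Attach z-rotation phases: D = e^{-i(-2)(1.725)}·(+0.181902)·e^{-i(3)(5.5719)} = +0.139205-0.117091i

Re=0.1392 Im=-0.1171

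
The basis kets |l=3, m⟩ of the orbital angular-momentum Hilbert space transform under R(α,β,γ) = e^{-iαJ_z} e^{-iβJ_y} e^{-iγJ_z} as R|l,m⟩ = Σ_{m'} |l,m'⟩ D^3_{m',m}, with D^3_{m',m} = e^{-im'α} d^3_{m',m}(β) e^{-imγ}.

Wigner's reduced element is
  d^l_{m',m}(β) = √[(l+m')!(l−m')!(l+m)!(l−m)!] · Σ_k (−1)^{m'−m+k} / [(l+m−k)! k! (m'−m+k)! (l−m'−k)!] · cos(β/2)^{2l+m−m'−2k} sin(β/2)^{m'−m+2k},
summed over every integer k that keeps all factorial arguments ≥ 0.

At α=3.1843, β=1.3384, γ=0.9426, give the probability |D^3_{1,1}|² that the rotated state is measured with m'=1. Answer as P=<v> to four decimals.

P=0.1487

First d^3_{1,1}(β=1.3384), then the phase factors e^{-i(1)α} and e^{-i(1)γ}:
c=cos(1.3384/2)=0.784318, s=sin(1.3384/2)=0.620359; N=√[24·2·24·2]=48.000000
k: max(0,(1)−(1))=0 … min(3+(1),3−(1))=2
  k=0: (−1)^0·48.0000/(48)·0.7843^6·0.6204^0 = +0.232784
  k=1: (−1)^1·48.0000/(6)·0.7843^4·0.6204^2 = -1.165051
  k=2: (−1)^2·48.0000/(8)·0.7843^2·0.6204^4 = +0.546648
d^3_{1,1}(1.3384) = +0.232784 -1.165051 +0.546648 = -0.385619
|D^3_{1,1}|² = |d^3_{1,1}(β)|² = (-0.385619)² = 0.148702 (the z-rotation phases have unit modulus)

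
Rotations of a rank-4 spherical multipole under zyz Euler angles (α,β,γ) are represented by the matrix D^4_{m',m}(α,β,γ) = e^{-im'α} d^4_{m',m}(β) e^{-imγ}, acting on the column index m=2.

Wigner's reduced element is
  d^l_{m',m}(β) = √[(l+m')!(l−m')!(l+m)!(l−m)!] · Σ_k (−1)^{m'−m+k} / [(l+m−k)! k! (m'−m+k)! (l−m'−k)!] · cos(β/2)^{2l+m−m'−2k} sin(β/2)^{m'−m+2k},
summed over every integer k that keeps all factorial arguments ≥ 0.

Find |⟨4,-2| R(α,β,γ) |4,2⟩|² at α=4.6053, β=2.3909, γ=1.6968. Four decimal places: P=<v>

P=0.0793

First d^4_{-2,2}(β=2.3909), then the phase factors e^{-i(-2)α} and e^{-i(2)γ}:
Half-angle: c=0.366595, s=0.930381. N=√(2·720·720·2)=1440.000000
k: max(0,(2)−(-2))=4 … min(4+(2),4−(-2))=6
  k=4: (−1)^0·1440.0000/(96)·0.3666^4·0.9304^4 = +0.202992
  k=5: (−1)^1·1440.0000/(120)·0.3666^2·0.9304^6 = -1.045967
  k=6: (−1)^2·1440.0000/(1440)·0.3666^0·0.9304^8 = +0.561417
d^4_{-2,2}(2.3909) = +0.202992 -1.045967 +0.561417 = -0.281558
|D^4_{-2,2}|² = |d^4_{-2,2}(β)|² = (-0.281558)² = 0.079275 (the z-rotation phases have unit modulus)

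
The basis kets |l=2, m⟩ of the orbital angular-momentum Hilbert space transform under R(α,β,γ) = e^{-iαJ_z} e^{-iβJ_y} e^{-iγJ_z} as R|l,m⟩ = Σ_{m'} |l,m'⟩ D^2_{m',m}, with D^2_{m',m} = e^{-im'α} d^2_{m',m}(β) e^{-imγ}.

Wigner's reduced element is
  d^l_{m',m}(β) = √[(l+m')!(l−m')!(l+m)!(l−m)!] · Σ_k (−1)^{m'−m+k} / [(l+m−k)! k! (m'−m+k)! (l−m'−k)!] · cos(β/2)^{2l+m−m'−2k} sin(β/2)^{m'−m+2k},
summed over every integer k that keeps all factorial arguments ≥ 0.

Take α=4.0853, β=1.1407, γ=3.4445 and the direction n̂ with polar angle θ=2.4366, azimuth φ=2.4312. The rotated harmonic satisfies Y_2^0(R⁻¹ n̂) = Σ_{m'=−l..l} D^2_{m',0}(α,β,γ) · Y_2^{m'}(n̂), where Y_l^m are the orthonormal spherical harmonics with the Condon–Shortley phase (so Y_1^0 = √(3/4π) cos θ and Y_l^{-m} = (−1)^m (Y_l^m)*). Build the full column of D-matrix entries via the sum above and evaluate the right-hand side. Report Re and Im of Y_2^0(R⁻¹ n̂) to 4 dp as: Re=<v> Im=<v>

Re=-0.1882 Im=0.0000

Need the full column D^2_{m',0} for m'=−2..2 at α=4.0853, β=1.1407, γ=3.4445.
cos(β/2)=0.841712, sin(β/2)=0.539927
d^2_{-2,0}: single k=2 term ⇒ +0.505909;  D = -0.157517+0.480762i
d^2_{-1,0}: k∈[1..2] ⇒ +0.788680 -0.324522 = +0.464159;  D = -0.272364-0.375848i
d^2_{0,0}: k∈[0..2] ⇒ +0.501943 -0.826146 +0.084984 = -0.239219;  D = -0.239219+0.000000i
d^2_{1,0}: k∈[0..1] ⇒ -0.788680 +0.324522 = -0.464159;  D = +0.272364-0.375848i
d^2_{2,0}: single k=0 term ⇒ +0.505909;  D = -0.157517-0.480762i
Y_2^{m'}(θ=2.4366,φ=2.4312) and Σ D·Y over m':
  (-0.1575+0.4808i)·(+0.0242+0.1604i)  (-0.2724-0.3758i)·(+0.2891+0.2487i)  (-0.2392+0.0000i)·(+0.2334+0.0000i)  (+0.2724-0.3758i)·(-0.2891+0.2487i)  (-0.1575-0.4808i)·(+0.0242-0.1604i)
Y_2^0(R⁻¹ n̂) = -0.188249+0.000000i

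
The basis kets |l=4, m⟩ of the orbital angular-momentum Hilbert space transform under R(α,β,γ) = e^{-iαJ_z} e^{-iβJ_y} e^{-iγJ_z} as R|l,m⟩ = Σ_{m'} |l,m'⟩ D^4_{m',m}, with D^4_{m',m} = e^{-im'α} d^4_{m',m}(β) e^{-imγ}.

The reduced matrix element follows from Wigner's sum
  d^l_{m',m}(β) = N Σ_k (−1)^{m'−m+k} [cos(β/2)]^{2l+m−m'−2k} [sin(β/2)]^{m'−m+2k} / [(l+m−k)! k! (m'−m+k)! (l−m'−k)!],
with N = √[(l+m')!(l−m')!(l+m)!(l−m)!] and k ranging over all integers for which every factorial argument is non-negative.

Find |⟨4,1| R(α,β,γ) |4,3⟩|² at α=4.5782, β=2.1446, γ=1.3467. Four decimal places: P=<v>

P=0.1144

First d^4_{1,3}(β=2.1446), then the phase factors e^{-i(1)α} and e^{-i(3)γ}:
c=cos(2.1446/2)=0.478105, s=sin(2.1446/2)=0.878302; N=√[120·6·5040·1]=1904.940944
The bounds max(0,m−m')=2 and min(l+m,l−m')=3 give 2 terms
  k=2: (−1)^0·1904.9409/(240)·0.4781^6·0.8783^2 = +0.073131
  k=3: (−1)^1·1904.9409/(144)·0.4781^4·0.8783^4 = -0.411330
d^4_{1,3}(2.1446) = +0.073131 -0.411330 = -0.338199
|D^4_{1,3}|² = |d^4_{1,3}(β)|² = (-0.338199)² = 0.114378 (the z-rotation phases have unit modulus)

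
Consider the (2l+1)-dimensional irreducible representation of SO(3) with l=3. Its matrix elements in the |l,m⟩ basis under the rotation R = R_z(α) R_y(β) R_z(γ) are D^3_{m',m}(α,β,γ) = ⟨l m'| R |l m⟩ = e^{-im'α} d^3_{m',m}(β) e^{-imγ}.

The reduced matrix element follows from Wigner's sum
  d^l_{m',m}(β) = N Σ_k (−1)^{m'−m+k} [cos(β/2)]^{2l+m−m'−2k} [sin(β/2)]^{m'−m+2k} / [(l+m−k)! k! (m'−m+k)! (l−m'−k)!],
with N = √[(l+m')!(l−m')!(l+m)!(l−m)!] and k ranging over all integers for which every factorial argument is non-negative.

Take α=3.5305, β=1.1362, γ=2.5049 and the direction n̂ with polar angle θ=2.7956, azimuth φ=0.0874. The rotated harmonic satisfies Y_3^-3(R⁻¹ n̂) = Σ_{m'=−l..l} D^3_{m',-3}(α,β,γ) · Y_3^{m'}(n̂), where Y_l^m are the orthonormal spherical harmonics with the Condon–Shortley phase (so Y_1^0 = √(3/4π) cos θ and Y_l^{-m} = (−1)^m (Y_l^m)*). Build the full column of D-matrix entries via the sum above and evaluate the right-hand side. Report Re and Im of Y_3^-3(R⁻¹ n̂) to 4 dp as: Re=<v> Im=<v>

Need the full column D^3_{m',-3} for m'=−3..3 at α=3.5305, β=1.1362, γ=2.5049.
cos(β/2)=0.842925, sin(β/2)=0.538031
d^3_{-3,-3}: single k=0 term ⇒ +0.358701;  D = +0.264076-0.242755i
d^3_{-2,-3}: single k=0 term ⇒ -0.560825;  D = +0.238133-0.507757i
d^3_{-1,-3}: single k=0 term ⇒ +0.566000;  D = +0.028077-0.565303i
d^3_{0,-3}: single k=0 term ⇒ -0.417162;  D = -0.138835-0.393381i
d^3_{1,-3}: single k=0 term ⇒ +0.230597;  D = -0.153467-0.172113i
d^3_{2,-3}: single k=0 term ⇒ -0.093090;  D = -0.083672-0.040801i
d^3_{3,-3}: single k=0 term ⇒ +0.024258;  D = -0.024207-0.001571i
Y_3^{m'}(θ=2.7956,φ=0.0874) and Σ D·Y over m':
  (+0.2641-0.2428i)·(+0.0157-0.0042i)  (+0.2381-0.5078i)·(-0.1089+0.0192i)  (+0.0281-0.5653i)·(+0.3739-0.0328i)  (-0.1388-0.3934i)·(-0.5002+0.0000i)  (-0.1535-0.1721i)·(-0.3739-0.0328i)  (-0.0837-0.0408i)·(-0.1089-0.0192i)  (-0.0242-0.0016i)·(-0.0157-0.0042i)
Y_3^-3(R⁻¹ n̂) = +0.108837+0.114982i

Re=0.1088 Im=0.1150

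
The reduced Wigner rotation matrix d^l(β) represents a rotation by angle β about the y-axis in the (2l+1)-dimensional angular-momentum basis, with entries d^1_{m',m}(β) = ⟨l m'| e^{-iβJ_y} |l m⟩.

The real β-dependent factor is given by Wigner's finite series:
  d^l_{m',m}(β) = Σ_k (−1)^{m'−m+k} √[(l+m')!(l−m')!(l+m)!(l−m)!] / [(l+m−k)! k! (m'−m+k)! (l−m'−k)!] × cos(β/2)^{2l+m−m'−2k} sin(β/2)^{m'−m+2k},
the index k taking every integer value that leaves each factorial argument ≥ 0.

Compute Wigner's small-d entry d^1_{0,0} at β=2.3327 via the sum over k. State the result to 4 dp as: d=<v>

d=-0.6903

d^1_{0,0}(β=2.3327) via Wigner's sum:
With c≡cos(β/2)=0.393510 and s≡sin(β/2)=0.919320, N=[1·1·1·1]^{1/2}=1.000000
k∈{0,1} keeps every argument non-negative
  k=0: (−1)^0·1.0000/(1)·0.3935^2·0.9193^0 = +0.154850
  k=1: (−1)^1·1.0000/(1)·0.3935^0·0.9193^2 = -0.845150
d^1_{0,0}(2.3327) = +0.154850 -0.845150 = -0.690300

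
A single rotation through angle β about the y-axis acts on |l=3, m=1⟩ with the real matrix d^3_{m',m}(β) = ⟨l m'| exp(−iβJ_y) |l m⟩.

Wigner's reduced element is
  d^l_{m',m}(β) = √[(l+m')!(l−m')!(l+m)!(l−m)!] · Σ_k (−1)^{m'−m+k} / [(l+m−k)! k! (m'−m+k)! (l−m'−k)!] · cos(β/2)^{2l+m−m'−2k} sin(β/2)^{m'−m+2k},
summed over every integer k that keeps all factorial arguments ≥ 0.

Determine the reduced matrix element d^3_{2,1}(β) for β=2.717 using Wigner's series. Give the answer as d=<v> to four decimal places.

d=0.0540

d^3_{2,1}(β=2.717) via Wigner's sum:
With c≡cos(β/2)=0.210705 and s≡sin(β/2)=0.977550, N=[120·1·24·2]^{1/2}=75.894664
Admissible k: 0..1 (factorial args all ≥0)
  k=0: (−1)^1·75.8947/(24)·0.2107^5·0.9775^1 = -0.001284
  k=1: (−1)^2·75.8947/(12)·0.2107^3·0.9775^3 = +0.055268
d^3_{2,1}(2.717) = -0.001284 +0.055268 = +0.053984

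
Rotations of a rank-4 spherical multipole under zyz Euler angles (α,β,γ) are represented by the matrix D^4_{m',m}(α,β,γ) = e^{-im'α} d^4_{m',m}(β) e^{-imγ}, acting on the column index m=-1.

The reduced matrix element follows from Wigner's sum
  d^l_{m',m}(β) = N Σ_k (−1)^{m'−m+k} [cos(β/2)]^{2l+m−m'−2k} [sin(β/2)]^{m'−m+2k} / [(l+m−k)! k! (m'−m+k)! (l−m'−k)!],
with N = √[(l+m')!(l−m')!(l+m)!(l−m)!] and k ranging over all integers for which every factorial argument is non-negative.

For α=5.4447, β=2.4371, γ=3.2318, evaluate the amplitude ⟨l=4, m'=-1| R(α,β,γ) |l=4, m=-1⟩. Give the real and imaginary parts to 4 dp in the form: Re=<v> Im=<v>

D^4_{-1,-1}(5.4447,2.4371,3.2318) = e^{-i·-1·5.4447}·d^4_{-1,-1}(2.4371)·e^{-i·-1·3.2318}. Compute d first:
Half-angle: c=0.345007, s=0.938600. N=√(6·120·6·120)=720.000000
Admissible k: 0..3 (factorial args all ≥0)
  k=0: (−1)^0·720.0000/(720)·0.3450^8·0.9386^0 = +0.000201
  k=1: (−1)^1·720.0000/(48)·0.3450^6·0.9386^2 = -0.022285
  k=2: (−1)^2·720.0000/(24)·0.3450^4·0.9386^4 = +0.329880
  k=3: (−1)^3·720.0000/(72)·0.3450^2·0.9386^6 = -0.813841
d^4_{-1,-1}(2.4371) = +0.000201 -0.022285 +0.329880 -0.813841 = -0.506046
Phases: e^{-i·(-1)·5.4447}=+0.668590-0.743631i, e^{-i·(-1)·3.2318}=-0.995934-0.090085i ⇒ D=+0.370862-0.344302i

Re=0.3709 Im=-0.3443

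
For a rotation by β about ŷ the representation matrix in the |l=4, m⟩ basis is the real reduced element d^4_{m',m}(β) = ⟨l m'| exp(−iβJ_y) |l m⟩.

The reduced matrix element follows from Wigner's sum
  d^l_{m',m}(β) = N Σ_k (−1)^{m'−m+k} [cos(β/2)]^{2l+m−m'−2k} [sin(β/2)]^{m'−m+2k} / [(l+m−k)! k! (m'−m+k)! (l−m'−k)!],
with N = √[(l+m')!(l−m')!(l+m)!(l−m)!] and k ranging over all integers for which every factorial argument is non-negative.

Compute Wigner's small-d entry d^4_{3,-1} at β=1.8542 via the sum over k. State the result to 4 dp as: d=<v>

d=-0.0462

d^4_{3,-1}(β=1.8542) via Wigner's sum:
c=cos(1.8542/2)=0.600156, s=sin(1.8542/2)=0.799883; N=√[5040·1·6·120]=1904.940944
k: max(0,(-1)−(3))=0 … min(4+(-1),4−(3))=1
  k=0: (−1)^4·1904.9409/(144)·0.6002^4·0.7999^4 = +0.702557
  k=1: (−1)^5·1904.9409/(240)·0.6002^2·0.7999^6 = -0.748785
d^4_{3,-1}(1.8542) = +0.702557 -0.748785 = -0.046228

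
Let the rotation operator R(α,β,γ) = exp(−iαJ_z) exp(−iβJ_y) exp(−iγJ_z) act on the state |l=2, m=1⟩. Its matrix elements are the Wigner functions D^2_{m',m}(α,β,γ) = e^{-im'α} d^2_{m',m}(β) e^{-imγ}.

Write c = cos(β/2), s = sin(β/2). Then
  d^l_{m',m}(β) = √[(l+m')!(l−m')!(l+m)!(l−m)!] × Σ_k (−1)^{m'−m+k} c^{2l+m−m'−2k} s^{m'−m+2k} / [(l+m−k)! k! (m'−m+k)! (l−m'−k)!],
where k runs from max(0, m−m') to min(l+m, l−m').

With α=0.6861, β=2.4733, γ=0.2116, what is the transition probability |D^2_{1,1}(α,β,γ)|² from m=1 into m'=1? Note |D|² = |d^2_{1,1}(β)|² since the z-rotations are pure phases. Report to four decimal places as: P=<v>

Split into d^2_{1,1}(β=2.4733) × two z-phases.
With c≡cos(β/2)=0.327963 and s≡sin(β/2)=0.944691, N=[6·1·6·1]^{1/2}=6.000000
The bounds max(0,m−m')=0 and min(l+m,l−m')=1 give 2 terms
  k=0: (−1)^0·6.0000/(6)·0.3280^4·0.9447^0 = +0.011569
  k=1: (−1)^1·6.0000/(2)·0.3280^2·0.9447^2 = -0.287972
d^2_{1,1}(2.4733) = +0.011569 -0.287972 = -0.276403
|D^2_{1,1}|² = |d^2_{1,1}(β)|² = (-0.276403)² = 0.076398 (the z-rotation phases have unit modulus)

P=0.0764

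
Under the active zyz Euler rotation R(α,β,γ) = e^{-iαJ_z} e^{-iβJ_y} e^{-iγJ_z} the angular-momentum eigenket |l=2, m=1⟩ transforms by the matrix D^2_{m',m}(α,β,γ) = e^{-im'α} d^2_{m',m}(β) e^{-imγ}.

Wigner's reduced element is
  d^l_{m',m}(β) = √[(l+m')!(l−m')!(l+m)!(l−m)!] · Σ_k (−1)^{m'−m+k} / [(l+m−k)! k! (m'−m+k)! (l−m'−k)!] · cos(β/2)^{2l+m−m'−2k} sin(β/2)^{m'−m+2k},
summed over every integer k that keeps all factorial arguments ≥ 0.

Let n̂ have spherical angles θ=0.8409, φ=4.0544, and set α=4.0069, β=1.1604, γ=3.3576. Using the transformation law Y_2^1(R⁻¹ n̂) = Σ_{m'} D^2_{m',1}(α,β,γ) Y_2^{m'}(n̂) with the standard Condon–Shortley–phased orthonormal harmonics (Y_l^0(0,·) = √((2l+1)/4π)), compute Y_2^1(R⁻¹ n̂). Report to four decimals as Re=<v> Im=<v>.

Re=-0.2195 Im=0.0747

Need the full column D^2_{m',1} for m'=−2..2 at α=4.0069, β=1.1604, γ=3.3576.
cos(β/2)=0.836353, sin(β/2)=0.548191
d^2_{-2,1}: single k=3 term ⇒ +0.275560;  D = -0.015475-0.275125i
d^2_{-1,1}: k∈[2..3] ⇒ +0.630616 -0.090308 = +0.540307;  D = +0.430359+0.326685i
d^2_{0,1}: k∈[1..2] ⇒ +0.785555 -0.337490 = +0.448065;  D = -0.437652+0.096034i
d^2_{1,1}: k∈[0..1] ⇒ +0.489281 -0.630616 = -0.141334;  D = -0.066451+0.124738i
d^2_{2,1}: single k=0 term ⇒ -0.641403;  D = -0.235421-0.596636i
Y_2^{m'}(θ=0.8409,φ=4.0544) and Σ D·Y over m':
  (-0.0155-0.2751i)·(-0.0541-0.2076i)  (+0.4304+0.3267i)·(-0.2348+0.3037i)  (-0.4377+0.0960i)·(+0.1053+0.0000i)  (-0.0665+0.1247i)·(+0.2348+0.3037i)  (-0.2354-0.5966i)·(-0.0541+0.2076i)
Y_2^1(R⁻¹ n̂) = -0.219517+0.074718i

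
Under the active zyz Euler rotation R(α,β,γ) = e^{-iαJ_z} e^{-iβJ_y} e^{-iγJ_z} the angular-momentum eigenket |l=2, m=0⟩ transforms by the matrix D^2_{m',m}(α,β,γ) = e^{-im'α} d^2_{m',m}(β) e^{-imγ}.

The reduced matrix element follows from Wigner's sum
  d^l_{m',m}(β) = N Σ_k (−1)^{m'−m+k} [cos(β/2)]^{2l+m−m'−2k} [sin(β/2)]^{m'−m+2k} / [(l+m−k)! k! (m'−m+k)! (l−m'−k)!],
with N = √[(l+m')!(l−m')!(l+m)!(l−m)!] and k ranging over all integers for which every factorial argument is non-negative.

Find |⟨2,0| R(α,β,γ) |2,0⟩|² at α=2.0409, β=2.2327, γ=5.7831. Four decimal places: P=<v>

P=0.0044

Split into d^2_{0,0}(β=2.2327) × two z-phases.
c=cos(2.2327/2)=0.438965, s=sin(2.2327/2)=0.898504; N=√[2·2·2·2]=4.000000
Admissible k: 0..2 (factorial args all ≥0)
  k=0: (−1)^0·4.0000/(4)·0.4390^4·0.8985^0 = +0.037130
  k=1: (−1)^1·4.0000/(1)·0.4390^2·0.8985^2 = -0.622243
  k=2: (−1)^2·4.0000/(4)·0.4390^0·0.8985^4 = +0.651749
d^2_{0,0}(2.2327) = +0.037130 -0.622243 +0.651749 = +0.066636
|D^2_{0,0}|² = |d^2_{0,0}(β)|² = (+0.066636)² = 0.004440 (the z-rotation phases have unit modulus)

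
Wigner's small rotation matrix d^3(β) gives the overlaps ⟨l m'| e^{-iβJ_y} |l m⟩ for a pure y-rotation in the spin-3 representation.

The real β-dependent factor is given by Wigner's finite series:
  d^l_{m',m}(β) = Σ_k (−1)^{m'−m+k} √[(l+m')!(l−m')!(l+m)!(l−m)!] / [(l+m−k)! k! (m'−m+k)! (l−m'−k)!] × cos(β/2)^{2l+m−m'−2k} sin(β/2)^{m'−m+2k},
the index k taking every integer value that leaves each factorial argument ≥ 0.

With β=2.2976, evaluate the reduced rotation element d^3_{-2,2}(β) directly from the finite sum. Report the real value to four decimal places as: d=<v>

d^3_{-2,2}(β=2.2976) via Wigner's sum:
c=cos(2.2976/2)=0.409582, s=sin(2.2976/2)=0.912273; N=√[1·120·120·1]=120.000000
The bounds max(0,m−m')=4 and min(l+m,l−m')=5 give 2 terms
  k=4: (−1)^0·120.0000/(24)·0.4096^2·0.9123^4 = +0.580968
  k=5: (−1)^1·120.0000/(120)·0.4096^0·0.9123^6 = -0.576433
d^3_{-2,2}(2.2976) = +0.580968 -0.576433 = +0.004534

d=0.0045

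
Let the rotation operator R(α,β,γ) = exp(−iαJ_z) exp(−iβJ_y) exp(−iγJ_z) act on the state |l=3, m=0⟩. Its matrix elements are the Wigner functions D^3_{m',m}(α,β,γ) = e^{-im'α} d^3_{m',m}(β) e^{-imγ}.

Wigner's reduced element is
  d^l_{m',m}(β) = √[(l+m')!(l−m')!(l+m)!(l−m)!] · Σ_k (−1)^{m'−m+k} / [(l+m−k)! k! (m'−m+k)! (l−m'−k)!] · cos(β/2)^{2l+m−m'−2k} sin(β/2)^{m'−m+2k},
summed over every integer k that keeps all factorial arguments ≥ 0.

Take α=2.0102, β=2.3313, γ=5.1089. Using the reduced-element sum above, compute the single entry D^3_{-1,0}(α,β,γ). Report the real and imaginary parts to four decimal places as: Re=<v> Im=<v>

Split into d^3_{-1,0}(β=2.3313) × two z-phases.
With c≡cos(β/2)=0.394153 and s≡sin(β/2)=0.919045, N=[2·24·6·6]^{1/2}=41.569219
The bounds max(0,m−m')=1 and min(l+m,l−m')=3 give 3 terms
  k=1: (−1)^0·41.5692/(12)·0.3942^5·0.9190^1 = +0.030287
  k=2: (−1)^1·41.5692/(4)·0.3942^3·0.9190^3 = -0.493989
  k=3: (−1)^2·41.5692/(12)·0.3942^1·0.9190^5 = +0.895239
d^3_{-1,0}(2.3313) = +0.030287 -0.493989 +0.895239 = +0.431537
Attach z-rotation phases: D = e^{-i(-1)(2.0102)}·(+0.431537)·e^{-i(0)(5.1089)} = -0.183576+0.390543i

Re=-0.1836 Im=0.3905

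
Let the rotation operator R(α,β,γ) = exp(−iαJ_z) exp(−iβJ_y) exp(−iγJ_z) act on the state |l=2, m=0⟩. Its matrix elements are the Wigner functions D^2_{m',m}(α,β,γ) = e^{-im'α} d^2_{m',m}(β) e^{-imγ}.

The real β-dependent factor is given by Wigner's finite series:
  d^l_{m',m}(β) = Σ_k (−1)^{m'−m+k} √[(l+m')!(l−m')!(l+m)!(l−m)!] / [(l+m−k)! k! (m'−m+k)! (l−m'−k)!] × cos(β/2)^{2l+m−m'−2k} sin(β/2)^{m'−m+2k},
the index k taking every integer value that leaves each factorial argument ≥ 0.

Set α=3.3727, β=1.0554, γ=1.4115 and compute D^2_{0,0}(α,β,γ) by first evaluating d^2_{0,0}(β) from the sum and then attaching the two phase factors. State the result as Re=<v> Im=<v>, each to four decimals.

Re=-0.1356 Im=0.0000

D^2_{0,0}(3.3727,1.0554,1.4115) = e^{-i·0·3.3727}·d^2_{0,0}(1.0554)·e^{-i·0·1.4115}. Compute d first:
With c≡cos(β/2)=0.863968 and s≡sin(β/2)=0.503548, N=[2·2·2·2]^{1/2}=4.000000
The bounds max(0,m−m')=0 and min(l+m,l−m')=2 give 3 terms
  k=0: (−1)^0·4.0000/(4)·0.8640^4·0.5035^0 = +0.557172
  k=1: (−1)^1·4.0000/(1)·0.8640^2·0.5035^2 = -0.757070
  k=2: (−1)^2·4.0000/(4)·0.8640^0·0.5035^4 = +0.064293
d^2_{0,0}(1.0554) = +0.557172 -0.757070 +0.064293 = -0.135604
D = (+1.000000+0.000000i)·(-0.135604)·(+1.000000+0.000000i) = -0.135604+0.000000i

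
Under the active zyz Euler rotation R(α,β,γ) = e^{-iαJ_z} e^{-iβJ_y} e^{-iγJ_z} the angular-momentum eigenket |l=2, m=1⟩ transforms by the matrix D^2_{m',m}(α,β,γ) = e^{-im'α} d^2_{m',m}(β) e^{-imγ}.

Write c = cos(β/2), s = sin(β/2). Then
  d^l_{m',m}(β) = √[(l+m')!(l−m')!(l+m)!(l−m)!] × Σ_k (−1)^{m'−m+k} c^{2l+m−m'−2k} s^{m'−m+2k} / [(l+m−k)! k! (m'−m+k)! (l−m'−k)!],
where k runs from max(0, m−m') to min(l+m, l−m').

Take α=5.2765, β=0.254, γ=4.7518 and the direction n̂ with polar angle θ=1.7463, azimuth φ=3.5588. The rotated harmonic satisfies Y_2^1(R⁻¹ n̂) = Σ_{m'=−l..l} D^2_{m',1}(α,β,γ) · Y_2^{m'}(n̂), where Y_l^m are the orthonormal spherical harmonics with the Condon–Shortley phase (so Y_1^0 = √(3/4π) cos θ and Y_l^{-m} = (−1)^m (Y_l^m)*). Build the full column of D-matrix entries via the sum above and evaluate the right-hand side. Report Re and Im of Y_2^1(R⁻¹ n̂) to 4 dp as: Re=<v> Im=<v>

Re=0.1537 Im=-0.0212

Need the full column D^2_{m',1} for m'=−2..2 at α=5.2765, β=0.254, γ=4.7518.
cos(β/2)=0.991946, sin(β/2)=0.126659
d^2_{-2,1}: single k=3 term ⇒ +0.004031;  D = +0.003572-0.001869i
d^2_{-1,1}: k∈[2..3] ⇒ +0.047355 -0.000257 = +0.047098;  D = +0.040762+0.023594i
d^2_{0,1}: k∈[1..2] ⇒ +0.302814 -0.004937 = +0.297877;  D = +0.011737+0.297645i
d^2_{1,1}: k∈[0..1] ⇒ +0.968172 -0.047355 = +0.920817;  D = -0.758147+0.522606i
d^2_{2,1}: single k=0 term ⇒ -0.247247;  D = +0.227423+0.097002i
Y_2^{m'}(θ=1.7463,φ=3.5588) and Σ D·Y over m':
  (+0.0036-0.0019i)·(+0.2515-0.2775i)  (+0.0408+0.0236i)·(+0.1214-0.0538i)  (+0.0117+0.2976i)·(-0.2865+0.0000i)  (-0.7581+0.5226i)·(-0.1214-0.0538i)  (+0.2274+0.0970i)·(+0.2515+0.2775i)
Y_2^1(R⁻¹ n̂) = +0.153707-0.021234i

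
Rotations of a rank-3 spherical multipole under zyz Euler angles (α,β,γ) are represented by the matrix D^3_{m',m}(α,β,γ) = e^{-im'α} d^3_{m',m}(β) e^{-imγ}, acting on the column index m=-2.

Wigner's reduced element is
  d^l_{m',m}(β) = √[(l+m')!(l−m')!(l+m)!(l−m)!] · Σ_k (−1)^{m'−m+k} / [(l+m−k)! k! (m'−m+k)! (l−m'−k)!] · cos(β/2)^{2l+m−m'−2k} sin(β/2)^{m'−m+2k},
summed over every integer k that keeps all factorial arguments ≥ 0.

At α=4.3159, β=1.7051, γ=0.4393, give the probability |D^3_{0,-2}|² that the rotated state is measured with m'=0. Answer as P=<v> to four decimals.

P=0.0324

First d^3_{0,-2}(β=1.7051), then the phase factors e^{-i(0)α} and e^{-i(-2)γ}:
c=cos(1.7051/2)=0.658065, s=sin(1.7051/2)=0.752961; N=√[6·6·1·120]=65.726707
k: max(0,(-2)−(0))=0 … min(3+(-2),3−(0))=1
  k=0: (−1)^2·65.7267/(12)·0.6581^4·0.7530^2 = +0.582346
  k=1: (−1)^3·65.7267/(12)·0.6581^2·0.7530^4 = -0.762409
d^3_{0,-2}(1.7051) = +0.582346 -0.762409 = -0.180063
|D^3_{0,-2}|² = |d^3_{0,-2}(β)|² = (-0.180063)² = 0.032423 (the z-rotation phases have unit modulus)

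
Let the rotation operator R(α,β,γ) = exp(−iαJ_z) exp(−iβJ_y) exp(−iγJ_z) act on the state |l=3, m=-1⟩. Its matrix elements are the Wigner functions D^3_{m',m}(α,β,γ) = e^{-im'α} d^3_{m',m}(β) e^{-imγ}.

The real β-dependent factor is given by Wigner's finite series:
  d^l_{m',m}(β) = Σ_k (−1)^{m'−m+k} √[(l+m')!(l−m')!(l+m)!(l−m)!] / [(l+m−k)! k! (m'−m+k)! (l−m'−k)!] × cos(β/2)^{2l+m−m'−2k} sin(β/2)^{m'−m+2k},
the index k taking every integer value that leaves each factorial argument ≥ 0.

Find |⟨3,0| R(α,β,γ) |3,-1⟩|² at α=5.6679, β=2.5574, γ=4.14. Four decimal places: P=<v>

P=0.3505

First d^3_{0,-1}(β=2.5574), then the phase factors e^{-i(0)α} and e^{-i(-1)γ}:
c=cos(2.5574/2)=0.287960, s=sin(2.5574/2)=0.957642; N=√[6·6·2·24]=41.569219
k: max(0,(-1)−(0))=0 … min(3+(-1),3−(0))=2
  k=0: (−1)^1·41.5692/(12)·0.2880^5·0.9576^1 = -0.006568
  k=1: (−1)^2·41.5692/(4)·0.2880^3·0.9576^3 = +0.217932
  k=2: (−1)^3·41.5692/(12)·0.2880^1·0.9576^5 = -0.803415
d^3_{0,-1}(2.5574) = -0.006568 +0.217932 -0.803415 = -0.592052
|D^3_{0,-1}|² = |d^3_{0,-1}(β)|² = (-0.592052)² = 0.350526 (the z-rotation phases have unit modulus)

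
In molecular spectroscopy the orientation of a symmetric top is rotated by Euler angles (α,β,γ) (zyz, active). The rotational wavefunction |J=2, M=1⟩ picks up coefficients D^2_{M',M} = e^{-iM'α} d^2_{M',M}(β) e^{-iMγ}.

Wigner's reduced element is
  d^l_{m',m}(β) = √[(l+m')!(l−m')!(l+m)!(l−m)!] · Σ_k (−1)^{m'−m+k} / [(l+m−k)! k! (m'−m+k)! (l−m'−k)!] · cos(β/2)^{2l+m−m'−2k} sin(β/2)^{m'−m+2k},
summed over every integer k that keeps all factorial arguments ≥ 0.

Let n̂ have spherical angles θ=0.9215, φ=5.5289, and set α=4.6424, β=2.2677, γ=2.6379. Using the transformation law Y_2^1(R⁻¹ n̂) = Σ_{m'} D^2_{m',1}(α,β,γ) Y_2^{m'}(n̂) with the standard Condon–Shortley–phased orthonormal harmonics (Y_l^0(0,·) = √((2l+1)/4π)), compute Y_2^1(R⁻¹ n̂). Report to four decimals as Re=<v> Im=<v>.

Re=0.0015 Im=-0.0002

Need the full column D^2_{m',1} for m'=−2..2 at α=4.6424, β=2.2677, γ=2.6379.
cos(β/2)=0.423175, sin(β/2)=0.906048
d^2_{-2,1}: single k=3 term ⇒ +0.629511;  D = +0.588330+0.223948i
d^2_{-1,1}: k∈[2..3] ⇒ +0.441025 -0.673915 = -0.232890;  D = +0.097868-0.211328i
d^2_{0,1}: k∈[1..2] ⇒ +0.168184 -0.770991 = -0.602806;  D = +0.527941+0.290952i
d^2_{1,1}: k∈[0..1] ⇒ +0.032069 -0.441025 = -0.408956;  D = -0.221952+0.343486i
d^2_{2,1}: single k=0 term ⇒ -0.137322;  D = -0.109844-0.082412i
Y_2^{m'}(θ=0.9215,φ=5.5289) and Σ D·Y over m':
  (+0.5883+0.2239i)·(+0.0152+0.2446i)  (+0.0979-0.2113i)·(+0.2711+0.2548i)  (+0.5279+0.2910i)·(+0.0305+0.0000i)  (-0.2220+0.3435i)·(-0.2711+0.2548i)  (-0.1098-0.0824i)·(+0.0152-0.2446i)
Y_2^1(R⁻¹ n̂) = +0.001510-0.000246i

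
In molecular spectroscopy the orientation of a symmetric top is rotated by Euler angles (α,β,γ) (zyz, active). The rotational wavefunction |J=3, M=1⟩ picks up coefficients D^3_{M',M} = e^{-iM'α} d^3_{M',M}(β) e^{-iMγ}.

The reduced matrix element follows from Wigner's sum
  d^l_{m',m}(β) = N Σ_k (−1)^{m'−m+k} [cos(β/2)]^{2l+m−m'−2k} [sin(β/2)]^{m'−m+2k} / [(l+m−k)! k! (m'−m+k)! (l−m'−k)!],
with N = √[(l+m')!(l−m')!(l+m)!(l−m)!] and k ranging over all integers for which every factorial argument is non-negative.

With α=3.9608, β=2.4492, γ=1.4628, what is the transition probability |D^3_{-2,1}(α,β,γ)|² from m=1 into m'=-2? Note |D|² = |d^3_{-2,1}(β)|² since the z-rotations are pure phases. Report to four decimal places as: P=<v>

P=0.3418

D^3_{-2,1}(3.9608,2.4492,1.4628) = e^{-i·-2·3.9608}·d^3_{-2,1}(2.4492)·e^{-i·1·1.4628}. Compute d first:
c=cos(2.4492/2)=0.339322, s=sin(2.4492/2)=0.940670; N=√[1·120·24·2]=75.894664
The bounds max(0,m−m')=3 and min(l+m,l−m')=4 give 2 terms
  k=3: (−1)^0·75.8947/(12)·0.3393^3·0.9407^3 = +0.205674
  k=4: (−1)^1·75.8947/(24)·0.3393^1·0.9407^5 = -0.790313
d^3_{-2,1}(2.4492) = +0.205674 -0.790313 = -0.584639
|D^3_{-2,1}|² = |d^3_{-2,1}(β)|² = (-0.584639)² = 0.341803 (the z-rotation phases have unit modulus)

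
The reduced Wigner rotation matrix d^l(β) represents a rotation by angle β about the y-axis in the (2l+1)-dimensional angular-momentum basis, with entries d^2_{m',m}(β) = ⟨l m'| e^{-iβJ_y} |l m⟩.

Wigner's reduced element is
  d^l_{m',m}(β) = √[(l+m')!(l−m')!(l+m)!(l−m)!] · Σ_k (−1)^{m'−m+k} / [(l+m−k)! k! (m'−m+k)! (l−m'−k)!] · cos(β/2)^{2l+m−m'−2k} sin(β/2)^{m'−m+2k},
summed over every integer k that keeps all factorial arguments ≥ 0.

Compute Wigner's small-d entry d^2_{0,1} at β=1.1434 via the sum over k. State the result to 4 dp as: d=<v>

d=0.4620

d^2_{0,1}(β=1.1434) via Wigner's sum:
c=cos(1.1434/2)=0.840982, s=sin(1.1434/2)=0.541062; N=√[2·2·6·1]=4.898979
k: max(0,(1)−(0))=1 … min(2+(1),2−(0))=2
  k=1: (−1)^0·4.8990/(2)·0.8410^3·0.5411^1 = +0.788286
  k=2: (−1)^1·4.8990/(2)·0.8410^1·0.5411^3 = -0.326291
d^2_{0,1}(1.1434) = +0.788286 -0.326291 = +0.461995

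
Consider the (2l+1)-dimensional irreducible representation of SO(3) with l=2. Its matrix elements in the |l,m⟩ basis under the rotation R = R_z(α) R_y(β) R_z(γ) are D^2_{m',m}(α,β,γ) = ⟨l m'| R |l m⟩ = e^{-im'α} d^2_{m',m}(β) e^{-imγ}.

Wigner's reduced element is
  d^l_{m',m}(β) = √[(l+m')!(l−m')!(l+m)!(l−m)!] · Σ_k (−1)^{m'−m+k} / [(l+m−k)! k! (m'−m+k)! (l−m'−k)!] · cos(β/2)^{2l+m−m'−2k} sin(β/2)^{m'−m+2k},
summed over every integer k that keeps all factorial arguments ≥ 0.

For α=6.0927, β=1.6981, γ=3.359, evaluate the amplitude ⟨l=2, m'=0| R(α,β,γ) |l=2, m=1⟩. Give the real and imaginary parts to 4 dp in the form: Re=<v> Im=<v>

Split into d^2_{0,1}(β=1.6981) × two z-phases.
With c≡cos(β/2)=0.660697 and s≡sin(β/2)=0.750653, N=[2·2·6·1]^{1/2}=4.898979
k: max(0,(1)−(0))=1 … min(2+(1),2−(0))=2
  k=1: (−1)^0·4.8990/(2)·0.6607^3·0.7507^1 = +0.530299
  k=2: (−1)^1·4.8990/(2)·0.6607^1·0.7507^3 = -0.684535
d^2_{0,1}(1.6981) = +0.530299 -0.684535 = -0.154235
Phases: e^{-i·(0)·6.0927}=+1.000000+0.000000i, e^{-i·(1)·3.359}=-0.976460+0.215699i ⇒ D=+0.150605-0.033268i

Re=0.1506 Im=-0.0333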